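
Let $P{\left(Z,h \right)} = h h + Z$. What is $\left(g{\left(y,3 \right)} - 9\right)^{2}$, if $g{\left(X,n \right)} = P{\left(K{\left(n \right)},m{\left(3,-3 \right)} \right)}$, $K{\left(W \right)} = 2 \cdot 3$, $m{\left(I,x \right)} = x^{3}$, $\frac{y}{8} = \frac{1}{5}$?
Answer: $527076$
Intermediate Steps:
$y = \frac{8}{5} \approx 1.6$
$K{\left(W \right)} = 6$
$P{\left(Z,h \right)} = Z + h^{2}$ ($P{\left(Z,h \right)} = h^{2} + Z = Z + h^{2}$)
$g{\left(X,n \right)} = 735$ ($g{\left(X,n \right)} = 6 + \left(\left(-3\right)^{3}\right)^{2} = 6 + \left(-27\right)^{2} = 6 + 729 = 735$)
$\left(g{\left(y,3 \right)} - 9\right)^{2} = \left(735 - 9\right)^{2} = 726^{2} = 527076$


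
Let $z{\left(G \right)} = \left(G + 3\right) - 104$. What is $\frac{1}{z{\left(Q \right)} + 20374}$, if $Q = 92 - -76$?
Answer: $\frac{1}{20441} \approx 4.8921 \cdot 10^{-5}$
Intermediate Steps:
$Q = 168$ ($Q = 92 + 76 = 168$)
$z{\left(G \right)} = -101 + G$ ($z{\left(G \right)} = \left(3 + G\right) - 104 = -101 + G$)
$\frac{1}{z{\left(Q \right)} + 20374} = \frac{1}{\left(-101 + 168\right) + 20374} = \frac{1}{67 + 20374} = \frac{1}{20441}$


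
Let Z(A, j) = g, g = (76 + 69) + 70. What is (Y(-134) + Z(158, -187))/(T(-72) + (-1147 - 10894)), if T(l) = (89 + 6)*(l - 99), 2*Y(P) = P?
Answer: -74/14143 ≈ -0.0052323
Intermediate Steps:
Y(P) = P/2
g = 215 (g = 145 + 70 = 215)
Z(A, j) = 215
T(l) = -9405 + 95*l (T(l) = 95*(-99 + l) = -9405 + 95*l)
(Y(-134) + Z(158, -187))/(T(-72) + (-1147 - 10894)) = ((1/2)*(-134) + 215)/((-9405 + 95*(-72)) + (-1147 - 10894)) = (-67 + 215)/((-9405 - 6840) - 12041) = 148/(-16245 - 12041) = 148/(-28286) = 148*(-1/28286) = -74/14143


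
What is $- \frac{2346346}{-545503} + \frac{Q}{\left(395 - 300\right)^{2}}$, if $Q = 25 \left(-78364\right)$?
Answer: $- \frac{41900766186}{196926583} \approx -212.77$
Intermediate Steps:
$Q = -1959100$
$- \frac{2346346}{-545503} + \frac{Q}{\left(395 - 300\right)^{2}} = - \frac{2346346}{-545503} - \frac{1959100}{\left(395 - 300\right)^{2}} = \left(-2346346\right) \left(- \frac{1}{545503}\right) - \frac{1959100}{95^{2}} = \frac{2346346}{545503} - \frac{1959100}{9025} = \frac{2346346}{545503} - \frac{78364}{361} = - \frac{41900766186}{196926583}$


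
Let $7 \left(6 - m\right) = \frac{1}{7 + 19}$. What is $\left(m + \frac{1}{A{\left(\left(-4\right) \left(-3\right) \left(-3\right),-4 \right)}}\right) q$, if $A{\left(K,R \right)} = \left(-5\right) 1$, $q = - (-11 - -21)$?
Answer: $- \frac{5273}{91} \approx -57.945$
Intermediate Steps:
$m = \frac{1091}{182}$ ($m = 6 - \frac{1}{7 \left(7 + 19\right)} = 6 - \frac{1}{7 \cdot 26} = 6 - \frac{1}{182} = \frac{1091}{182} \approx 5.9945$)
$q = -10$ ($q = - (-11 + 21) = \left(-1\right) 10 = -10$)
$A{\left(K,R \right)} = -5$
$\left(m + \frac{1}{A{\left(\left(-4\right) \left(-3\right) \left(-3\right),-4 \right)}}\right) q = \left(\frac{1091}{182} + \frac{1}{-5}\right) \left(-10\right) = \left(\frac{1091}{182} - \frac{1}{5}\right) \left(-10\right) = \frac{5273}{910} \left(-10\right) = - \frac{5273}{91}$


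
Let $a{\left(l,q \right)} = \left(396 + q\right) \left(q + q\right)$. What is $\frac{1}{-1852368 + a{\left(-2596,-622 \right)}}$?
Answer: $- \frac{1}{1571224} \approx -6.3645 \cdot 10^{-7}$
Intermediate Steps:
$a{\left(l,q \right)} = 2 q \left(396 + q\right)$ ($a{\left(l,q \right)} = \left(396 + q\right) 2 q = 2 q \left(396 + q\right)$)
$\frac{1}{-1852368 + a{\left(-2596,-622 \right)}} = \frac{1}{-1852368 + 2 \left(-622\right) \left(396 - 622\right)} = \frac{1}{-1852368 + 2 \left(-622\right) \left(-226\right)} = \frac{1}{-1852368 + 281144} = \frac{1}{-1571224} = - \frac{1}{1571224}$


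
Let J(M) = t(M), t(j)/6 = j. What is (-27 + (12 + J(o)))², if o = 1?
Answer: 81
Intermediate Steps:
t(j) = 6*j
J(M) = 6*M
(-27 + (12 + J(o)))² = (-27 + (12 + 6*1))² = (-27 + (12 + 6))² = (-27 + 18)² = (-9)² = 81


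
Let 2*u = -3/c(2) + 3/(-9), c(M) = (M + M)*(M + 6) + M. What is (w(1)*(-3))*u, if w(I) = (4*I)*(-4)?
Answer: -172/17 ≈ -10.118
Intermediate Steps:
w(I) = -16*I
c(M) = M + 2*M*(6 + M) (c(M) = (2*M)*(6 + M) + M = 2*M*(6 + M) + M = M + 2*M*(6 + M))
u = -43/204 (u = (-3*1/(2*(13 + 2*2)) + 3/(-9))/2 = (-3*1/(2*(13 + 4)) + 3*(-⅑))/2 = (-3/(2*17) - ⅓)/2 = (-3/34 - ⅓)/2 = (½)*(-43/102) = -43/204 ≈ -0.21078)
(w(1)*(-3))*u = (-16*1*(-3))*(-43/204) = -16*(-3)*(-43/204) = 48*(-43/204) = -172/17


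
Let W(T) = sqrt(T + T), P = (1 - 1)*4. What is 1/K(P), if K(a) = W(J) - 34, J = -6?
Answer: -17/584 - I*sqrt(3)/584 ≈ -0.02911 - 0.0029658*I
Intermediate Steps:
P = 0 (P = 0*4 = 0)
W(T) = sqrt(2)*sqrt(T) (W(T) = sqrt(2*T) = sqrt(2)*sqrt(T))
K(a) = -34 + 2*I*sqrt(3) (K(a) = sqrt(2)*sqrt(-6) - 34 = sqrt(2)*(I*sqrt(6)) - 34 = 2*I*sqrt(3) - 34 = -34 + 2*I*sqrt(3))
1/K(P) = 1/(-34 + 2*I*sqrt(3))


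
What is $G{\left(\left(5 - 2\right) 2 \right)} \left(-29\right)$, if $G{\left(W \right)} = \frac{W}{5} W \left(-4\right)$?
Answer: $\frac{4176}{5} \approx 835.2$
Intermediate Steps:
$G{\left(W \right)} = - \frac{4 W^{2}}{5}$ ($G{\left(W \right)} = W \frac{1}{5} W \left(-4\right) = \frac{W}{5} W \left(-4\right) = \frac{W^{2}}{5} \left(-4\right) = - \frac{4 W^{2}}{5}$)
$G{\left(\left(5 - 2\right) 2 \right)} \left(-29\right) = - \frac{4 \left(\left(5 - 2\right) 2\right)^{2}}{5} \left(-29\right) = - \frac{4 \left(3 \cdot 2\right)^{2}}{5} \left(-29\right) = - \frac{4 \cdot 6^{2}}{5} \left(-29\right) = \left(- \frac{4}{5}\right) 36 \left(-29\right) = \left(- \frac{144}{5}\right) \left(-29\right) = \frac{4176}{5}$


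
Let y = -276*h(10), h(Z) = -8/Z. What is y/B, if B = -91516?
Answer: -276/114395 ≈ -0.0024127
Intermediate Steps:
y = 1104/5 (y = -(-2208)/10 = -276*(-⅘) = 1104/5 ≈ 220.80)
y/B = (1104/5)/(-91516) = (1104/5)*(-1/91516) = -276/114395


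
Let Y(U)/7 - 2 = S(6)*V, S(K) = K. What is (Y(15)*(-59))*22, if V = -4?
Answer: 199892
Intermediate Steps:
Y(U) = -154 (Y(U) = 14 + 7*(6*(-4)) = 14 + 7*(-24) = 14 - 168 = -154)
(Y(15)*(-59))*22 = -154*(-59)*22 = 9086*22 = 199892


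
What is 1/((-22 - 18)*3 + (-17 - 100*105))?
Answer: -1/10637 ≈ -9.4011e-5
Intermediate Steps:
1/((-22 - 18)*3 + (-17 - 100*105)) = 1/(-40*3 + (-17 - 10500)) = 1/(-120 - 10517) = 1/(-10637) = -1/10637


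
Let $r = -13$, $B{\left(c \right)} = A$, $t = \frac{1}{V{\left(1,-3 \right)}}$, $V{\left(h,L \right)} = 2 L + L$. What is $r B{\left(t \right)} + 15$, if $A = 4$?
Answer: $-37$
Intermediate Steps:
$V{\left(h,L \right)} = 3 L$
$t = - \frac{1}{9}$ ($t = \frac{1}{3 \left(-3\right)} = \frac{1}{-9} = - \frac{1}{9} \approx -0.11111$)
$B{\left(c \right)} = 4$
$r B{\left(t \right)} + 15 = \left(-13\right) 4 + 15 = -52 + 15 = -37$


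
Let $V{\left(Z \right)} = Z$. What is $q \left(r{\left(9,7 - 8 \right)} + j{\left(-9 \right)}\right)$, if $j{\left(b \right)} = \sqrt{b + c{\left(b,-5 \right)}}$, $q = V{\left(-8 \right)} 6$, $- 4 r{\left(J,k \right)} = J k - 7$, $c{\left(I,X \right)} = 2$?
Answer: $-192 - 48 i \sqrt{7} \approx -192.0 - 127.0 i$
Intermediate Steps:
$r{\left(J,k \right)} = \frac{7}{4} - \frac{J k}{4}$ ($r{\left(J,k \right)} = - \frac{J k - 7}{4} = - \frac{-7 + J k}{4} = \frac{7}{4} - \frac{J k}{4}$)
$q = -48$ ($q = \left(-8\right) 6 = -48$)
$j{\left(b \right)} = \sqrt{2 + b}$ ($j{\left(b \right)} = \sqrt{b + 2} = \sqrt{2 + b}$)
$q \left(r{\left(9,7 - 8 \right)} + j{\left(-9 \right)}\right) = - 48 \left(\left(\frac{7}{4} - \frac{9 \left(7 - 8\right)}{4}\right) + \sqrt{2 - 9}\right) = - 48 \left(\left(\frac{7}{4} - \frac{9 \left(7 - 8\right)}{4}\right) + \sqrt{-7}\right) = - 48 \left(\left(\frac{7}{4} - \frac{9}{4} \left(-1\right)\right) + i \sqrt{7}\right) = - 48 \left(\left(\frac{7}{4} + \frac{9}{4}\right) + i \sqrt{7}\right) = - 48 \left(4 + i \sqrt{7}\right) = -192 - 48 i \sqrt{7}$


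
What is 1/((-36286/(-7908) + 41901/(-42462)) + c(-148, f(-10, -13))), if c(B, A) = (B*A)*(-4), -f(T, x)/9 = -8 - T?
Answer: -4663743/49680047866 ≈ -9.3876e-5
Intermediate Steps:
f(T, x) = 72 + 9*T (f(T, x) = -9*(-8 - T) = 72 + 9*T)
c(B, A) = -4*A*B (c(B, A) = (A*B)*(-4) = -4*A*B)
1/((-36286/(-7908) + 41901/(-42462)) + c(-148, f(-10, -13))) = 1/((-36286/(-7908) + 41901/(-42462)) - 4*(72 + 9*(-10))*(-148)) = 1/((-36286*(-1/7908) + 41901*(-1/42462)) - 4*(72 - 90)*(-148)) = 1/((18143/3954 - 13967/14154) - 4*(-18)*(-148)) = 1/(16797542/4663743 - 10656) = 1/(-49680047866/4663743) = -4663743/49680047866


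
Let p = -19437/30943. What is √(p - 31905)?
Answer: 2*I*√63117061629/2813 ≈ 178.62*I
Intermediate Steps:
p = -1767/2813 (p = -19437*1/30943 = -1767/2813 ≈ -0.62815)
√(p - 31905) = √(-1767/2813 - 31905) = √(-89750532/2813) = 2*I*√63117061629/2813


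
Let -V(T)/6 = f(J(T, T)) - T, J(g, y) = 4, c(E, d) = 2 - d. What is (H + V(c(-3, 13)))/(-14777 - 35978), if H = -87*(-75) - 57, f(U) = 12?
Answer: -1266/10151 ≈ -0.12472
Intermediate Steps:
V(T) = -72 + 6*T (V(T) = -6*(12 - T) = -72 + 6*T)
H = 6468 (H = 6525 - 57 = 6468)
(H + V(c(-3, 13)))/(-14777 - 35978) = (6468 + (-72 + 6*(2 - 1*13)))/(-14777 - 35978) = (6468 + (-72 + 6*(2 - 13)))/(-50755) = (6468 + (-72 + 6*(-11)))*(-1/50755) = (6468 + (-72 - 66))*(-1/50755) = (6468 - 138)*(-1/50755) = 6330*(-1/50755) = -1266/10151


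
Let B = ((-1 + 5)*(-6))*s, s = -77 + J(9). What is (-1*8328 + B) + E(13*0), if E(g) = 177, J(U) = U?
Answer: -6519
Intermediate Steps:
s = -68 (s = -77 + 9 = -68)
B = 1632 (B = ((-1 + 5)*(-6))*(-68) = (4*(-6))*(-68) = -24*(-68) = 1632)
(-1*8328 + B) + E(13*0) = (-1*8328 + 1632) + 177 = (-8328 + 1632) + 177 = -6696 + 177 = -6519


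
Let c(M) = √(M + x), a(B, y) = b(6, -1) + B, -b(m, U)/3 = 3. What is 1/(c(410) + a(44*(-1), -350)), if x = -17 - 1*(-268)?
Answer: -53/2148 - √661/2148 ≈ -0.036643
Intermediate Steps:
x = 251 (x = -17 + 268 = 251)
b(m, U) = -9 (b(m, U) = -3*3 = -9)
a(B, y) = -9 + B
c(M) = √(251 + M) (c(M) = √(M + 251) = √(251 + M))
1/(c(410) + a(44*(-1), -350)) = 1/(√(251 + 410) + (-9 + 44*(-1))) = 1/(√661 + (-9 - 44)) = 1/(√661 - 53) = 1/(-53 + √661)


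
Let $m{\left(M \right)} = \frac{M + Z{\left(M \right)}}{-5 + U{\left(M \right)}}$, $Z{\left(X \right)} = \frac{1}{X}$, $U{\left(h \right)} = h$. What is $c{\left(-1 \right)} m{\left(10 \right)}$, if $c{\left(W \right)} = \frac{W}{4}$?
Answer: $- \frac{101}{200} \approx -0.505$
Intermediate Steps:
$m{\left(M \right)} = \frac{M + \frac{1}{M}}{-5 + M}$
$c{\left(W \right)} = \frac{W}{4}$ ($c{\left(W \right)} = W \frac{1}{4} = \frac{W}{4}$)
$c{\left(-1 \right)} m{\left(10 \right)} = \frac{1}{4} \left(-1\right) \frac{1 + 10^{2}}{10 \left(-5 + 10\right)} = - \frac{\frac{1}{10} \cdot \frac{1}{5} \left(1 + 100\right)}{4} = - \frac{\frac{1}{10} \cdot \frac{1}{5} \cdot 101}{4} = \left(- \frac{1}{4}\right) \frac{101}{50} = - \frac{101}{200}$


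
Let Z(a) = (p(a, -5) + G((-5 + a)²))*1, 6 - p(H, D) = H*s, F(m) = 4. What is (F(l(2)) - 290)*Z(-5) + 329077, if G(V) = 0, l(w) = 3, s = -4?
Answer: 333081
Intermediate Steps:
p(H, D) = 6 + 4*H (p(H, D) = 6 - H*(-4) = 6 - (-4)*H = 6 + 4*H)
Z(a) = 6 + 4*a (Z(a) = ((6 + 4*a) + 0)*1 = (6 + 4*a)*1 = 6 + 4*a)
(F(l(2)) - 290)*Z(-5) + 329077 = (4 - 290)*(6 + 4*(-5)) + 329077 = -286*(6 - 20) + 329077 = -286*(-14) + 329077 = 4004 + 329077 = 333081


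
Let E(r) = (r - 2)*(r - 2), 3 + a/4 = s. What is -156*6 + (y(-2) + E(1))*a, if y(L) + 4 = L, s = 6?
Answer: -996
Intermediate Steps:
a = 12 (a = -12 + 4*6 = -12 + 24 = 12)
y(L) = -4 + L
E(r) = (-2 + r)² (E(r) = (-2 + r)*(-2 + r) = (-2 + r)²)
-156*6 + (y(-2) + E(1))*a = -156*6 + ((-4 - 2) + (-2 + 1)²)*12 = -936 + (-6 + (-1)²)*12 = -936 + (-6 + 1)*12 = -936 - 5*12 = -936 - 60 = -996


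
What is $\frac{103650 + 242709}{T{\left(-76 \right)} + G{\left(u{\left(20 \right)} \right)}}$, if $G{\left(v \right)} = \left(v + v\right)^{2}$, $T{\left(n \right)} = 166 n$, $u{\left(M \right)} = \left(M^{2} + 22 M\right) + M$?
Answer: $\frac{115453}{981928} \approx 0.11758$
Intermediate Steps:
$u{\left(M \right)} = M^{2} + 23 M$
$G{\left(v \right)} = 4 v^{2}$ ($G{\left(v \right)} = \left(2 v\right)^{2} = 4 v^{2}$)
$\frac{103650 + 242709}{T{\left(-76 \right)} + G{\left(u{\left(20 \right)} \right)}} = \frac{103650 + 242709}{166 \left(-76\right) + 4 \left(20 \left(23 + 20\right)\right)^{2}} = \frac{346359}{-12616 + 4 \left(20 \cdot 43\right)^{2}} = \frac{346359}{-12616 + 4 \cdot 860^{2}} = \frac{346359}{-12616 + 4 \cdot 739600} = \frac{346359}{-12616 + 2958400} = \frac{346359}{2945784} = 346359 \cdot \frac{1}{2945784} = \frac{115453}{981928}$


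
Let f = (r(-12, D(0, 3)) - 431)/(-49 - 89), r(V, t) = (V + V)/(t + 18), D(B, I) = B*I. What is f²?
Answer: 1682209/171396 ≈ 9.8147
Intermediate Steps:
r(V, t) = 2*V/(18 + t) (r(V, t) = (2*V)/(18 + t) = 2*V/(18 + t))
f = 1297/414 (f = (2*(-12)/(18 + 0*3) - 431)/(-49 - 89) = (2*(-12)/(18 + 0) - 431)/(-138) = (2*(-12)/18 - 431)*(-1/138) = (2*(-12)*(1/18) - 431)*(-1/138) = (-4/3 - 431)*(-1/138) = -1297/3*(-1/138) = 1297/414 ≈ 3.1329)
f² = (1297/414)² = 1682209/171396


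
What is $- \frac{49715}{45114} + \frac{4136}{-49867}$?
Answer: $- \frac{56717647}{47865954} \approx -1.1849$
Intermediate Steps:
$- \frac{49715}{45114} + \frac{4136}{-49867} = \left(-49715\right) \frac{1}{45114} + 4136 \left(- \frac{1}{49867}\right) = - \frac{49715}{45114} - \frac{88}{1061} = - \frac{56717647}{47865954}$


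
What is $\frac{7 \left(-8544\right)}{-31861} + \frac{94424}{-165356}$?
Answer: $\frac{1720292146}{1317101879} \approx 1.3061$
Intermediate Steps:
$\frac{7 \left(-8544\right)}{-31861} + \frac{94424}{-165356} = \left(-59808\right) \left(- \frac{1}{31861}\right) + 94424 \left(- \frac{1}{165356}\right) = \frac{59808}{31861} - \frac{23606}{41339} = \frac{1720292146}{1317101879}$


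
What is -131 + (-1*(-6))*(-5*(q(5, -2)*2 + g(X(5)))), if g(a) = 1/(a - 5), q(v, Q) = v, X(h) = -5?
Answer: -428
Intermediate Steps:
g(a) = 1/(-5 + a)
-131 + (-1*(-6))*(-5*(q(5, -2)*2 + g(X(5)))) = -131 + (-1*(-6))*(-5*(5*2 + 1/(-5 - 5))) = -131 + 6*(-5*(10 + 1/(-10))) = -131 + 6*(-5*(10 - ⅒)) = -131 + 6*(-5*99/10) = -131 + 6*(-99/2) = -131 - 297 = -428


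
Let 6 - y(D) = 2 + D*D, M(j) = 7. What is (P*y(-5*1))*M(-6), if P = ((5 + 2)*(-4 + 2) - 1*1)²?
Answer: -33075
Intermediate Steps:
y(D) = 4 - D² (y(D) = 6 - (2 + D*D) = 6 - (2 + D²) = 6 + (-2 - D²) = 4 - D²)
P = 225 (P = (7*(-2) - 1)² = (-14 - 1)² = (-15)² = 225)
(P*y(-5*1))*M(-6) = (225*(4 - (-5*1)²))*7 = (225*(4 - 1*(-5)²))*7 = (225*(4 - 1*25))*7 = (225*(4 - 25))*7 = (225*(-21))*7 = -4725*7 = -33075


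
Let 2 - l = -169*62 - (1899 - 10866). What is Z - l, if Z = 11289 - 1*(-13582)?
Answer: 23358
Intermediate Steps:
Z = 24871 (Z = 11289 + 13582 = 24871)
l = 1513 (l = 2 - (-169*62 - (1899 - 10866)) = 2 - (-10478 - 1*(-8967)) = 2 - (-10478 + 8967) = 2 - 1*(-1511) = 2 + 1511 = 1513)
Z - l = 24871 - 1*1513 = 24871 - 1513 = 23358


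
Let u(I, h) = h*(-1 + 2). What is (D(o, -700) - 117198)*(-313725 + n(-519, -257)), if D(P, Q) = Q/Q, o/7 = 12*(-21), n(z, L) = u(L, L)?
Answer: 36797748454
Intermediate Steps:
u(I, h) = h (u(I, h) = h*1 = h)
n(z, L) = L
o = -1764 (o = 7*(12*(-21)) = 7*(-252) = -1764)
D(P, Q) = 1
(D(o, -700) - 117198)*(-313725 + n(-519, -257)) = (1 - 117198)*(-313725 - 257) = -117197*(-313982) = 36797748454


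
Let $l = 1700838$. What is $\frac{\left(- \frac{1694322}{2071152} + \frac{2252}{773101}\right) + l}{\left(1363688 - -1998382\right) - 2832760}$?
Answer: $\frac{151299831583022931}{47085349831429840} \approx 3.2133$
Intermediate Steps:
$\frac{\left(- \frac{1694322}{2071152} + \frac{2252}{773101}\right) + l}{\left(1363688 - -1998382\right) - 2832760} = \frac{\left(- \frac{1694322}{2071152} + \frac{2252}{773101}\right) + 1700838}{\left(1363688 - -1998382\right) - 2832760} = \frac{\left(\left(-1694322\right) \frac{1}{2071152} + 2252 \cdot \frac{1}{773101}\right) + 1700838}{\left(1363688 + 1998382\right) - 2832760} = \frac{\left(- \frac{94129}{115064} + \frac{2252}{773101}\right) + 1700838}{3362070 - 2832760} = \frac{- \frac{72512099901}{88956093464} + 1700838}{529310} = \frac{151299831583022931}{88956093464} \cdot \frac{1}{529310} = \frac{151299831583022931}{47085349831429840}$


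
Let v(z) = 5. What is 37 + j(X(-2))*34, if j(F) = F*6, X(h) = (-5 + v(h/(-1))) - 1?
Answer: -167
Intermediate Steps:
X(h) = -1 (X(h) = (-5 + 5) - 1 = 0 - 1 = -1)
j(F) = 6*F
37 + j(X(-2))*34 = 37 + (6*(-1))*34 = 37 - 6*34 = 37 - 204 = -167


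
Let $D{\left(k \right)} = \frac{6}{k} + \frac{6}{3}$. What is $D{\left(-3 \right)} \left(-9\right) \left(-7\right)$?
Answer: $0$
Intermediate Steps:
$D{\left(k \right)} = 2 + \frac{6}{k}$ ($D{\left(k \right)} = \frac{6}{k} + 6 \cdot \frac{1}{3} = \frac{6}{k} + 2 = 2 + \frac{6}{k}$)
$D{\left(-3 \right)} \left(-9\right) \left(-7\right) = \left(2 + \frac{6}{-3}\right) \left(-9\right) \left(-7\right) = \left(2 + 6 \left(- \frac{1}{3}\right)\right) \left(-9\right) \left(-7\right) = \left(2 - 2\right) \left(-9\right) \left(-7\right) = 0 \left(-9\right) \left(-7\right) = 0 \left(-7\right) = 0$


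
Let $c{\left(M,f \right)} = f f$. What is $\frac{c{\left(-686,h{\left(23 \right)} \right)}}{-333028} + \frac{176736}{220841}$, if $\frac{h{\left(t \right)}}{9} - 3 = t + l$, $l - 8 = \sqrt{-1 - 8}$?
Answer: $\frac{38340361821}{73546236548} - \frac{4131 i}{83257} \approx 0.52131 - 0.049617 i$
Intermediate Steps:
$l = 8 + 3 i$ ($l = 8 + \sqrt{-1 - 8} = 8 + \sqrt{-9} = 8 + 3 i \approx 8.0 + 3.0 i$)
$h{\left(t \right)} = 99 + 9 t + 27 i$ ($h{\left(t \right)} = 27 + 9 \left(t + \left(8 + 3 i\right)\right) = 27 + 9 \left(8 + t + 3 i\right) = 27 + \left(72 + 9 t + 27 i\right) = 99 + 9 t + 27 i$)
$c{\left(M,f \right)} = f^{2}$
$\frac{c{\left(-686,h{\left(23 \right)} \right)}}{-333028} + \frac{176736}{220841} = \frac{\left(99 + 9 \cdot 23 + 27 i\right)^{2}}{-333028} + \frac{176736}{220841} = \left(99 + 207 + 27 i\right)^{2} \left(- \frac{1}{333028}\right) + 176736 \cdot \frac{1}{220841} = \left(306 + 27 i\right)^{2} \left(- \frac{1}{333028}\right) + \frac{176736}{220841} = - \frac{\left(306 + 27 i\right)^{2}}{333028} + \frac{176736}{220841} = \frac{176736}{220841} - \frac{\left(306 + 27 i\right)^{2}}{333028}$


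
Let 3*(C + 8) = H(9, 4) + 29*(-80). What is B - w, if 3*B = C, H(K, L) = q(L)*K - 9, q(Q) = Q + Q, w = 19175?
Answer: -174856/9 ≈ -19428.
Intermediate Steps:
q(Q) = 2*Q
H(K, L) = -9 + 2*K*L (H(K, L) = (2*L)*K - 9 = 2*K*L - 9 = -9 + 2*K*L)
C = -2281/3 (C = -8 + ((-9 + 2*9*4) + 29*(-80))/3 = -8 + ((-9 + 72) - 2320)/3 = -8 + (63 - 2320)/3 = -8 + (⅓)*(-2257) = -8 - 2257/3 = -2281/3 ≈ -760.33)
B = -2281/9 (B = (⅓)*(-2281/3) = -2281/9 ≈ -253.44)
B - w = -2281/9 - 1*19175 = -2281/9 - 19175 = -174856/9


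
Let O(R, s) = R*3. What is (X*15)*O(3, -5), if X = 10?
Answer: 1350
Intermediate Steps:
O(R, s) = 3*R
(X*15)*O(3, -5) = (10*15)*(3*3) = 150*9 = 1350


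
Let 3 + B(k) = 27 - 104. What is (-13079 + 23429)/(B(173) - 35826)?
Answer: -5175/17953 ≈ -0.28825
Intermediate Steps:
B(k) = -80 (B(k) = -3 + (27 - 104) = -3 - 77 = -80)
(-13079 + 23429)/(B(173) - 35826) = (-13079 + 23429)/(-80 - 35826) = 10350/(-35906) = 10350*(-1/35906) = -5175/17953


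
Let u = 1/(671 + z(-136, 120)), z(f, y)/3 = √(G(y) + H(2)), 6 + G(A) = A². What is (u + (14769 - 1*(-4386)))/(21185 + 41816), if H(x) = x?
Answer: 100697846/331196257 - 6*√3599/20202971677 ≈ 0.30404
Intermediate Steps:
G(A) = -6 + A²
z(f, y) = 3*√(-4 + y²) (z(f, y) = 3*√((-6 + y²) + 2) = 3*√(-4 + y²))
u = 1/(671 + 6*√3599) (u = 1/(671 + 3*√(-4 + 120²)) = 1/(671 + 3*√(-4 + 14400)) = 1/(671 + 3*√14396) = 1/(671 + 3*(2*√3599)) = 1/(671 + 6*√3599) ≈ 0.00096998)
(u + (14769 - 1*(-4386)))/(21185 + 41816) = ((11/5257 - 6*√3599/320677) + (14769 - 1*(-4386)))/(21185 + 41816) = ((11/5257 - 6*√3599/320677) + (14769 + 4386))/63001 = ((11/5257 - 6*√3599/320677) + 19155)*(1/63001) = (100697846/5257 - 6*√3599/320677)*(1/63001) = 100697846/331196257 - 6*√3599/20202971677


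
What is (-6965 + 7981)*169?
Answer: 171704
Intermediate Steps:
(-6965 + 7981)*169 = 1016*169 = 171704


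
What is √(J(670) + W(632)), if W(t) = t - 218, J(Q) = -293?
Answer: 11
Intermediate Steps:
W(t) = -218 + t
√(J(670) + W(632)) = √(-293 + (-218 + 632)) = √(-293 + 414) = √121 = 11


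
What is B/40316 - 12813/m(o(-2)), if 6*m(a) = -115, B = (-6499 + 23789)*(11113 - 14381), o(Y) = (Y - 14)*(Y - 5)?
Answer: -849628588/1159085 ≈ -733.02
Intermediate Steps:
o(Y) = (-14 + Y)*(-5 + Y)
B = -56503720 (B = 17290*(-3268) = -56503720)
m(a) = -115/6 (m(a) = (⅙)*(-115) = -115/6)
B/40316 - 12813/m(o(-2)) = -56503720/40316 - 12813/(-115/6) = -56503720*1/40316 - 12813*(-6/115) = -14125930/10079 + 76878/115 = -849628588/1159085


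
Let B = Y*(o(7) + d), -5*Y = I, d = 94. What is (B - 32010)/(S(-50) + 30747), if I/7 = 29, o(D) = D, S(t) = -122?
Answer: -180553/153125 ≈ -1.1791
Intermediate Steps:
I = 203 (I = 7*29 = 203)
Y = -203/5 (Y = -1/5*203 = -203/5 ≈ -40.600)
B = -20503/5 (B = -203*(7 + 94)/5 = -203/5*101 = -20503/5 ≈ -4100.6)
(B - 32010)/(S(-50) + 30747) = (-20503/5 - 32010)/(-122 + 30747) = -180553/5/30625 = -180553/5*1/30625 = -180553/153125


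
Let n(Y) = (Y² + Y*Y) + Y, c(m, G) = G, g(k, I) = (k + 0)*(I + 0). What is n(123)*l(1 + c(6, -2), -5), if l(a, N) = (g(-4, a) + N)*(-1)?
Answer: 30381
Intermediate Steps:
g(k, I) = I*k (g(k, I) = k*I = I*k)
n(Y) = Y + 2*Y² (n(Y) = (Y² + Y²) + Y = 2*Y² + Y = Y + 2*Y²)
l(a, N) = -N + 4*a (l(a, N) = (a*(-4) + N)*(-1) = (-4*a + N)*(-1) = (N - 4*a)*(-1) = -N + 4*a)
n(123)*l(1 + c(6, -2), -5) = (123*(1 + 2*123))*(-1*(-5) + 4*(1 - 2)) = (123*(1 + 246))*(5 + 4*(-1)) = (123*247)*(5 - 4) = 30381*1 = 30381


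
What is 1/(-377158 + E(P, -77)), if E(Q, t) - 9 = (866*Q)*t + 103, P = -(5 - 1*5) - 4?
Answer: -1/110318 ≈ -9.0647e-6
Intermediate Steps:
P = -4 (P = -(5 - 5) - 4 = -1*0 - 4 = 0 - 4 = -4)
E(Q, t) = 112 + 866*Q*t (E(Q, t) = 9 + ((866*Q)*t + 103) = 9 + (866*Q*t + 103) = 9 + (103 + 866*Q*t) = 112 + 866*Q*t)
1/(-377158 + E(P, -77)) = 1/(-377158 + (112 + 866*(-4)*(-77))) = 1/(-377158 + (112 + 266728)) = 1/(-377158 + 266840) = 1/(-110318) = -1/110318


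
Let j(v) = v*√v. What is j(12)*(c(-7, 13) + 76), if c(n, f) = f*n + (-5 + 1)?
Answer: -456*√3 ≈ -789.82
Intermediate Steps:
c(n, f) = -4 + f*n (c(n, f) = f*n - 4 = -4 + f*n)
j(v) = v^(3/2)
j(12)*(c(-7, 13) + 76) = 12^(3/2)*((-4 + 13*(-7)) + 76) = (24*√3)*((-4 - 91) + 76) = (24*√3)*(-95 + 76) = (24*√3)*(-19) = -456*√3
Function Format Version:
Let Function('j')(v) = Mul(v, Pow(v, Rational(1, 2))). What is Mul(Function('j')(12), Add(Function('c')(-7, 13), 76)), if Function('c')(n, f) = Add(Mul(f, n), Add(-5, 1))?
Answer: Mul(-456, Pow(3, Rational(1, 2))) ≈ -789.82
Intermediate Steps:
Function('c')(n, f) = Add(-4, Mul(f, n)) (Function('c')(n, f) = Add(Mul(f, n), -4) = Add(-4, Mul(f, n)))
Function('j')(v) = Pow(v, Rational(3, 2))
Mul(Function('j')(12), Add(Function('c')(-7, 13), 76)) = Mul(Pow(12, Rational(3, 2)), Add(Add(-4, Mul(13, -7)), 76)) = Mul(Mul(24, Pow(3, Rational(1, 2))), Add(Add(-4, -91), 76)) = Mul(Mul(24, Pow(3, Rational(1, 2))), Add(-95, 76)) = Mul(Mul(24, Pow(3, Rational(1, 2))), -19) = Mul(-456, Pow(3, Rational(1, 2)))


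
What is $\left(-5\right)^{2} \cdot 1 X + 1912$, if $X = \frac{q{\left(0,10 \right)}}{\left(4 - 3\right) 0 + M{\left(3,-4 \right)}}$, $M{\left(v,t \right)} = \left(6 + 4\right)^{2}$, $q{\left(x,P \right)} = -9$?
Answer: $\frac{7639}{4} \approx 1909.8$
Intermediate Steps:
$M{\left(v,t \right)} = 100$ ($M{\left(v,t \right)} = 10^{2} = 100$)
$X = - \frac{9}{100}$ ($X = - \frac{9}{\left(4 - 3\right) 0 + 100} = - \frac{9}{1 \cdot 0 + 100} = - \frac{9}{0 + 100} = - \frac{9}{100} \approx -0.09$)
$\left(-5\right)^{2} \cdot 1 X + 1912 = \left(-5\right)^{2} \cdot 1 \left(- \frac{9}{100}\right) + 1912 = 25 \cdot 1 \left(- \frac{9}{100}\right) + 1912 = 25 \left(- \frac{9}{100}\right) + 1912 = - \frac{9}{4} + 1912 = \frac{7639}{4}$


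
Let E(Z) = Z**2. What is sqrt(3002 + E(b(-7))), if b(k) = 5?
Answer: sqrt(3027) ≈ 55.018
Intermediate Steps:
sqrt(3002 + E(b(-7))) = sqrt(3002 + 5**2) = sqrt(3002 + 25) = sqrt(3027)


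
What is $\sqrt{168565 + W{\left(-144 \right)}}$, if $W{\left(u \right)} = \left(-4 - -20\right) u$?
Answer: $\sqrt{166261} \approx 407.75$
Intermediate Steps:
$W{\left(u \right)} = 16 u$ ($W{\left(u \right)} = \left(-4 + 20\right) u = 16 u$)
$\sqrt{168565 + W{\left(-144 \right)}} = \sqrt{168565 + 16 \left(-144\right)} = \sqrt{168565 - 2304} = \sqrt{166261}$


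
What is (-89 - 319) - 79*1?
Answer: -487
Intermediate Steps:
(-89 - 319) - 79*1 = -408 - 79 = -487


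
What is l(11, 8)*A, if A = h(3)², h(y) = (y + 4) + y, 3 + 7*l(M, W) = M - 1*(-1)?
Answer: 900/7 ≈ 128.57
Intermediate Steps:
l(M, W) = -2/7 + M/7 (l(M, W) = -3/7 + (M - 1*(-1))/7 = -3/7 + (M + 1)/7 = -3/7 + (1 + M)/7 = -3/7 + (⅐ + M/7) = -2/7 + M/7)
h(y) = 4 + 2*y (h(y) = (4 + y) + y = 4 + 2*y)
A = 100 (A = (4 + 2*3)² = (4 + 6)² = 10² = 100)
l(11, 8)*A = (-2/7 + (⅐)*11)*100 = (-2/7 + 11/7)*100 = (9/7)*100 = 900/7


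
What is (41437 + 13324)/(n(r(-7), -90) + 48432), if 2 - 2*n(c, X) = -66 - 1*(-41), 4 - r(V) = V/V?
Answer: 109522/96891 ≈ 1.1304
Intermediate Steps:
r(V) = 3 (r(V) = 4 - V/V = 4 - 1*1 = 4 - 1 = 3)
n(c, X) = 27/2 (n(c, X) = 1 - (-66 - 1*(-41))/2 = 1 - (-66 + 41)/2 = 1 - ½*(-25) = 1 + 25/2 = 27/2)
(41437 + 13324)/(n(r(-7), -90) + 48432) = (41437 + 13324)/(27/2 + 48432) = 54761/(96891/2) = 54761*(2/96891) = 109522/96891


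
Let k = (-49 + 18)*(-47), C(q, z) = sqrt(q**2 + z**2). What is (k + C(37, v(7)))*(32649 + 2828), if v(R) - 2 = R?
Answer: 51689989 + 177385*sqrt(58) ≈ 5.3041e+7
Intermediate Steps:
v(R) = 2 + R
k = 1457 (k = -31*(-47) = 1457)
(k + C(37, v(7)))*(32649 + 2828) = (1457 + sqrt(37**2 + (2 + 7)**2))*(32649 + 2828) = (1457 + sqrt(1369 + 9**2))*35477 = (1457 + sqrt(1369 + 81))*35477 = (1457 + sqrt(1450))*35477 = (1457 + 5*sqrt(58))*35477 = 51689989 + 177385*sqrt(58)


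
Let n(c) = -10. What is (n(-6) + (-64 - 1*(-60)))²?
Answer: 196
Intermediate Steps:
(n(-6) + (-64 - 1*(-60)))² = (-10 + (-64 - 1*(-60)))² = (-10 + (-64 + 60))² = (-10 - 4)² = (-14)² = 196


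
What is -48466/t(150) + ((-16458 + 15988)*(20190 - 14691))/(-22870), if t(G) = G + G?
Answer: -16652921/343050 ≈ -48.544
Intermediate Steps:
t(G) = 2*G
-48466/t(150) + ((-16458 + 15988)*(20190 - 14691))/(-22870) = -48466/(2*150) + ((-16458 + 15988)*(20190 - 14691))/(-22870) = -48466/300 - 470*5499*(-1/22870) = -48466*1/300 - 2584530*(-1/22870) = -24233/150 + 258453/2287 = -16652921/343050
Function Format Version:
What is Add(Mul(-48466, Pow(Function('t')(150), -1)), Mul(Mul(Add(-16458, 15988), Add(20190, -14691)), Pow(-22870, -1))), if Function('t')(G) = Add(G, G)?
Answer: Rational(-16652921, 343050) ≈ -48.544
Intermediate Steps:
Function('t')(G) = Mul(2, G)
Add(Mul(-48466, Pow(Function('t')(150), -1)), Mul(Mul(Add(-16458, 15988), Add(20190, -14691)), Pow(-22870, -1))) = Add(Mul(-48466, Pow(Mul(2, 150), -1)), Mul(Mul(Add(-16458, 15988), Add(20190, -14691)), Pow(-22870, -1))) = Add(Mul(-48466, Pow(300, -1)), Mul(Mul(-470, 5499), Rational(-1, 22870))) = Add(Mul(-48466, Rational(1, 300)), Mul(-2584530, Rational(-1, 22870))) = Add(Rational(-24233, 150), Rational(258453, 2287)) = Rational(-16652921, 343050)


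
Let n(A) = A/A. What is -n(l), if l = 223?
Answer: -1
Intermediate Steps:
n(A) = 1
-n(l) = -1*1 = -1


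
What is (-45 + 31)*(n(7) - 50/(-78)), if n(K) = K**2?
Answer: -27104/39 ≈ -694.97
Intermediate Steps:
(-45 + 31)*(n(7) - 50/(-78)) = (-45 + 31)*(7**2 - 50/(-78)) = -14*(49 - 50*(-1/78)) = -14*(49 + 25/39) = -14*1936/39 = -27104/39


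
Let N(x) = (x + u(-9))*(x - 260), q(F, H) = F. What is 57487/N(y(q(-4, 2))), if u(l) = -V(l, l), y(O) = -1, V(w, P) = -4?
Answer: -57487/783 ≈ -73.419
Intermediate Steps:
u(l) = 4 (u(l) = -1*(-4) = 4)
N(x) = (-260 + x)*(4 + x) (N(x) = (x + 4)*(x - 260) = (4 + x)*(-260 + x) = (-260 + x)*(4 + x))
57487/N(y(q(-4, 2))) = 57487/(-1040 + (-1)**2 - 256*(-1)) = 57487/(-1040 + 1 + 256) = 57487/(-783) = 57487*(-1/783) = -57487/783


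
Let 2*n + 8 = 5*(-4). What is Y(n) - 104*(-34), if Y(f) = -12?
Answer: 3524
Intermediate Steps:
n = -14 (n = -4 + (5*(-4))/2 = -4 + (1/2)*(-20) = -4 - 10 = -14)
Y(n) - 104*(-34) = -12 - 104*(-34) = -12 + 3536 = 3524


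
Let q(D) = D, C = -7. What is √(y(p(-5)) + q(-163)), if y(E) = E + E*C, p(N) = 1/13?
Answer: 5*I*√1105/13 ≈ 12.785*I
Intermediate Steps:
p(N) = 1/13
y(E) = -6*E (y(E) = E + E*(-7) = E - 7*E = -6*E)
√(y(p(-5)) + q(-163)) = √(-6*1/13 - 163) = √(-6/13 - 163) = √(-2125/13) = 5*I*√1105/13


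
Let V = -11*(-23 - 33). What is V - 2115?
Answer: -1499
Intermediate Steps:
V = 616 (V = -11*(-56) = 616)
V - 2115 = 616 - 2115 = -1499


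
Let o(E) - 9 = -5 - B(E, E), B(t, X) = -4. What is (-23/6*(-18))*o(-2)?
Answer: 552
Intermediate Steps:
o(E) = 8 (o(E) = 9 + (-5 - 1*(-4)) = 9 + (-5 + 4) = 9 - 1 = 8)
(-23/6*(-18))*o(-2) = (-23/6*(-18))*8 = (-23*⅙*(-18))*8 = -23/6*(-18)*8 = 69*8 = 552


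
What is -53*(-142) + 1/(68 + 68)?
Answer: 1023537/136 ≈ 7526.0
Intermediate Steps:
-53*(-142) + 1/(68 + 68) = 7526 + 1/136 = 1023537/136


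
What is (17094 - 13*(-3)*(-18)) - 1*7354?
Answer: 9038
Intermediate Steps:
(17094 - 13*(-3)*(-18)) - 1*7354 = (17094 + 39*(-18)) - 7354 = (17094 - 702) - 7354 = 16392 - 7354 = 9038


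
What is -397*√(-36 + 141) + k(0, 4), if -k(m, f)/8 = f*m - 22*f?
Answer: 704 - 397*√105 ≈ -3364.0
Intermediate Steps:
k(m, f) = 176*f - 8*f*m (k(m, f) = -8*(f*m - 22*f) = -8*(-22*f + f*m) = 176*f - 8*f*m)
-397*√(-36 + 141) + k(0, 4) = -397*√(-36 + 141) + 8*4*(22 - 1*0) = -397*√105 + 8*4*(22 + 0) = -397*√105 + 8*4*22 = -397*√105 + 704 = 704 - 397*√105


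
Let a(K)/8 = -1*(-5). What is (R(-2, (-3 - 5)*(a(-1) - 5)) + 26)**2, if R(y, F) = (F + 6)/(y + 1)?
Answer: 90000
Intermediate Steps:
a(K) = 40 (a(K) = 8*(-1*(-5)) = 8*5 = 40)
R(y, F) = (6 + F)/(1 + y)
(R(-2, (-3 - 5)*(a(-1) - 5)) + 26)**2 = ((6 + (-3 - 5)*(40 - 5))/(1 - 2) + 26)**2 = ((6 - 8*35)/(-1) + 26)**2 = (-(6 - 280) + 26)**2 = (-1*(-274) + 26)**2 = (274 + 26)**2 = 300**2 = 90000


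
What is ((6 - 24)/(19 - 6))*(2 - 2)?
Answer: 0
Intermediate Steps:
((6 - 24)/(19 - 6))*(2 - 2) = -18/13*0 = 0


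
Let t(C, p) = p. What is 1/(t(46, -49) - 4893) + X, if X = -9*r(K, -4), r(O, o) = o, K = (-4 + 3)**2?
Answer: 177911/4942 ≈ 36.000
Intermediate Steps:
K = 1 (K = (-1)**2 = 1)
X = 36 (X = -9*(-4) = 36)
1/(t(46, -49) - 4893) + X = 1/(-49 - 4893) + 36 = 1/(-4942) + 36 = -1/4942 + 36 = 177911/4942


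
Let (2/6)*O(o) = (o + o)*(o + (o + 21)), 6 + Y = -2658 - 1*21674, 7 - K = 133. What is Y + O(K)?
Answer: 150298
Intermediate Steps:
K = -126 (K = 7 - 1*133 = 7 - 133 = -126)
Y = -24338 (Y = -6 + (-2658 - 1*21674) = -6 + (-2658 - 21674) = -6 - 24332 = -24338)
O(o) = 6*o*(21 + 2*o) (O(o) = 3*((o + o)*(o + (o + 21))) = 3*((2*o)*(o + (21 + o))) = 3*((2*o)*(21 + 2*o)) = 3*(2*o*(21 + 2*o)) = 6*o*(21 + 2*o))
Y + O(K) = -24338 + 6*(-126)*(21 + 2*(-126)) = -24338 + 6*(-126)*(21 - 252) = -24338 + 6*(-126)*(-231) = -24338 + 174636 = 150298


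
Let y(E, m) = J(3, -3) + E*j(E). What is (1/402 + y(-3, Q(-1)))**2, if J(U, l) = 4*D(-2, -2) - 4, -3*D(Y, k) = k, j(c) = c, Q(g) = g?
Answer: 9504889/161604 ≈ 58.816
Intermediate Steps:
D(Y, k) = -k/3
J(U, l) = -4/3 (J(U, l) = 4*(-1/3*(-2)) - 4 = 4*(2/3) - 4 = 8/3 - 4 = -4/3)
y(E, m) = -4/3 + E**2 (y(E, m) = -4/3 + E*E = -4/3 + E**2)
(1/402 + y(-3, Q(-1)))**2 = (1/402 + (-4/3 + (-3)**2))**2 = (1/402 + (-4/3 + 9))**2 = (1/402 + 23/3)**2 = (3083/402)**2 = 9504889/161604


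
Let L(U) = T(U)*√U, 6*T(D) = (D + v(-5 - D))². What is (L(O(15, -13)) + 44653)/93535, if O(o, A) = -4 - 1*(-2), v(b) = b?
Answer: 44653/93535 + 5*I*√2/112242 ≈ 0.47739 + 6.2998e-5*I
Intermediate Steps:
T(D) = 25/6 (T(D) = (D + (-5 - D))²/6 = (⅙)*(-5)² = (⅙)*25 = 25/6)
O(o, A) = -2 (O(o, A) = -4 + 2 = -2)
L(U) = 25*√U/6
(L(O(15, -13)) + 44653)/93535 = (25*√(-2)/6 + 44653)/93535 = (25*(I*√2)/6 + 44653)*(1/93535) = (25*I*√2/6 + 44653)*(1/93535) = (44653 + 25*I*√2/6)*(1/93535) = 44653/93535 + 5*I*√2/112242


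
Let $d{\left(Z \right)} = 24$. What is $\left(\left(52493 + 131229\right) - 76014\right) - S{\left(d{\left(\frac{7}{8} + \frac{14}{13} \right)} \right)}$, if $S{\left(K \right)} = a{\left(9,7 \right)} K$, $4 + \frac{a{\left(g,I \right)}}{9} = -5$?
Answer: $109652$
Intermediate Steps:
$a{\left(g,I \right)} = -81$ ($a{\left(g,I \right)} = -36 + 9 \left(-5\right) = -36 - 45 = -81$)
$S{\left(K \right)} = - 81 K$
$\left(\left(52493 + 131229\right) - 76014\right) - S{\left(d{\left(\frac{7}{8} + \frac{14}{13} \right)} \right)} = \left(\left(52493 + 131229\right) - 76014\right) - \left(-81\right) 24 = \left(183722 - 76014\right) - -1944 = 107708 + 1944 = 109652$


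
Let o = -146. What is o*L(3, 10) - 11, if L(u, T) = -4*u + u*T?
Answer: -2639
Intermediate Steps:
L(u, T) = -4*u + T*u
o*L(3, 10) - 11 = -438*(-4 + 10) - 11 = -438*6 - 11 = -146*18 - 11 = -2628 - 11 = -2639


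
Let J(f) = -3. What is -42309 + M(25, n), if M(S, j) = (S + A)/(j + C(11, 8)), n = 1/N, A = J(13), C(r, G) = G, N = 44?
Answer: -14934109/353 ≈ -42306.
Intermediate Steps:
A = -3
n = 1/44 ≈ 0.022727
M(S, j) = (-3 + S)/(8 + j) (M(S, j) = (S - 3)/(j + 8) = (-3 + S)/(8 + j))
-42309 + M(25, n) = -42309 + (-3 + 25)/(8 + 1/44) = -42309 + 22/(353/44) = -42309 + (44/353)*22 = -42309 + 968/353 = -14934109/353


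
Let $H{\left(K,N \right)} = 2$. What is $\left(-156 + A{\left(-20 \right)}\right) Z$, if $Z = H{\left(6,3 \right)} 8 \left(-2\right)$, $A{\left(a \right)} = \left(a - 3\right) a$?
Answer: $-9728$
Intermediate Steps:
$A{\left(a \right)} = a \left(-3 + a\right)$ ($A{\left(a \right)} = \left(-3 + a\right) a = a \left(-3 + a\right)$)
$Z = -32$ ($Z = 2 \cdot 8 \left(-2\right) = 16 \left(-2\right) = -32$)
$\left(-156 + A{\left(-20 \right)}\right) Z = \left(-156 - 20 \left(-3 - 20\right)\right) \left(-32\right) = \left(-156 - -460\right) \left(-32\right) = \left(-156 + 460\right) \left(-32\right) = 304 \left(-32\right) = -9728$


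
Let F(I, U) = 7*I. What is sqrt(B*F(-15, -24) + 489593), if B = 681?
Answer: 2*sqrt(104522) ≈ 646.60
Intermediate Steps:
sqrt(B*F(-15, -24) + 489593) = sqrt(681*(7*(-15)) + 489593) = sqrt(681*(-105) + 489593) = sqrt(-71505 + 489593) = sqrt(418088) = 2*sqrt(104522)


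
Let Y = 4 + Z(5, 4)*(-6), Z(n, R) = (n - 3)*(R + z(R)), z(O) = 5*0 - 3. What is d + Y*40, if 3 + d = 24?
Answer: -299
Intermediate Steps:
d = 21 (d = -3 + 24 = 21)
z(O) = -3 (z(O) = 0 - 3 = -3)
Z(n, R) = (-3 + R)*(-3 + n) (Z(n, R) = (n - 3)*(R - 3) = (-3 + n)*(-3 + R) = (-3 + R)*(-3 + n))
Y = -8 (Y = 4 + (9 - 3*4 - 3*5 + 4*5)*(-6) = 4 + (9 - 12 - 15 + 20)*(-6) = 4 + 2*(-6) = 4 - 12 = -8)
d + Y*40 = 21 - 8*40 = 21 - 320 = -299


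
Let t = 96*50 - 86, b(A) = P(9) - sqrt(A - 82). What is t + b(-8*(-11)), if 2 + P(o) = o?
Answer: 4721 - sqrt(6) ≈ 4718.5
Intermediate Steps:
P(o) = -2 + o
b(A) = 7 - sqrt(-82 + A) (b(A) = (-2 + 9) - sqrt(A - 82) = 7 - sqrt(-82 + A))
t = 4714 (t = 4800 - 86 = 4714)
t + b(-8*(-11)) = 4714 + (7 - sqrt(-82 - 8*(-11))) = 4714 + (7 - sqrt(-82 + 88)) = 4714 + (7 - sqrt(6)) = 4721 - sqrt(6)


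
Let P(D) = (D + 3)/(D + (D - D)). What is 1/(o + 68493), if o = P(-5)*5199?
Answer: 5/352863 ≈ 1.4170e-5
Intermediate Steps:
P(D) = (3 + D)/D (P(D) = (3 + D)/(D + 0) = (3 + D)/D)
o = 10398/5 (o = ((3 - 5)/(-5))*5199 = -1/5*(-2)*5199 = (2/5)*5199 = 10398/5 ≈ 2079.6)
1/(o + 68493) = 1/(10398/5 + 68493) = 1/(352863/5) = 5/352863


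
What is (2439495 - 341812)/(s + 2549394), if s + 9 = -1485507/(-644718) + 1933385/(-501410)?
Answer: 11301898298677259/13735570367945679 ≈ 0.82282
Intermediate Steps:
s = -56850875283/5387800873 (s = -9 + (-1485507/(-644718) + 1933385/(-501410)) = -9 + (-1485507*(-1/644718) + 1933385*(-1/501410)) = -9 + (495169/214906 - 386677/100282) = -9 - 8360667426/5387800873 = -56850875283/5387800873 ≈ -10.552)
(2439495 - 341812)/(s + 2549394) = (2439495 - 341812)/(-56850875283/5387800873 + 2549394) = 2097683/(13735570367945679/5387800873) = 2097683*(5387800873/13735570367945679) = 11301898298677259/13735570367945679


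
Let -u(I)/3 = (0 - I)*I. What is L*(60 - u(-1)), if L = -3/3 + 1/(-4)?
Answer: -285/4 ≈ -71.250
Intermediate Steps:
u(I) = 3*I² (u(I) = -3*(0 - I)*I = -3*(-I)*I = -(-3)*I² = 3*I²)
L = -5/4 (L = -3*⅓ + 1*(-¼) = -1 - ¼ = -5/4 ≈ -1.2500)
L*(60 - u(-1)) = -5*(60 - 3*(-1)²)/4 = -5*(60 - 3)/4 = -5/4*57 = -285/4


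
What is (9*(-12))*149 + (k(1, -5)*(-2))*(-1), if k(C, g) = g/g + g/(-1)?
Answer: -16080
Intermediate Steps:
k(C, g) = 1 - g (k(C, g) = 1 + g*(-1) = 1 - g)
(9*(-12))*149 + (k(1, -5)*(-2))*(-1) = (9*(-12))*149 + ((1 - 1*(-5))*(-2))*(-1) = -108*149 + ((1 + 5)*(-2))*(-1) = -16092 + (6*(-2))*(-1) = -16092 - 12*(-1) = -16092 + 12 = -16080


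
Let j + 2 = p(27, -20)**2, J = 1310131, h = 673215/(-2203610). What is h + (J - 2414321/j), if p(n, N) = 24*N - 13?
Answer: 20047872137362053/15302308562 ≈ 1.3101e+6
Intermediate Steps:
h = -134643/440722 (h = 673215*(-1/2203610) = -134643/440722 ≈ -0.30551)
p(n, N) = -13 + 24*N
j = 243047 (j = -2 + (-13 + 24*(-20))**2 = -2 + (-13 - 480)**2 = -2 + (-493)**2 = -2 + 243049 = 243047)
h + (J - 2414321/j) = -134643/440722 + (1310131 - 2414321/243047) = -134643/440722 + (1310131 - 2414321*1/243047) = -134643/440722 + (1310131 - 344903/34721) = -134643/440722 + 45488713548/34721 = 20047872137362053/15302308562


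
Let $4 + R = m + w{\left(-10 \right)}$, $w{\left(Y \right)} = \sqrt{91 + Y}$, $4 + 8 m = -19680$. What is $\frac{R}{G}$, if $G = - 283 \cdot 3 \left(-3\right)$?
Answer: $- \frac{1637}{1698} \approx -0.96408$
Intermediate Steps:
$m = - \frac{4921}{2}$ ($m = - \frac{1}{2} + \frac{1}{8} \left(-19680\right) = - \frac{1}{2} - 2460 = - \frac{4921}{2} \approx -2460.5$)
$R = - \frac{4911}{2}$ ($R = -4 - \left(\frac{4921}{2} - \sqrt{91 - 10}\right) = -4 - \left(\frac{4921}{2} - \sqrt{81}\right) = -4 + \left(- \frac{4921}{2} + 9\right) = -4 - \frac{4903}{2} = - \frac{4911}{2} \approx -2455.5$)
$G = 2547$ ($G = \left(-283\right) \left(-9\right) = 2547$)
$\frac{R}{G} = - \frac{4911}{2 \cdot 2547} = \left(- \frac{4911}{2}\right) \frac{1}{2547} = - \frac{1637}{1698}$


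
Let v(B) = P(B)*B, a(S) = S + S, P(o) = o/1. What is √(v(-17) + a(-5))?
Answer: 3*√31 ≈ 16.703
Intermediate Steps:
P(o) = o (P(o) = o*1 = o)
a(S) = 2*S
v(B) = B² (v(B) = B*B = B²)
√(v(-17) + a(-5)) = √((-17)² + 2*(-5)) = √(289 - 10) = √279 = 3*√31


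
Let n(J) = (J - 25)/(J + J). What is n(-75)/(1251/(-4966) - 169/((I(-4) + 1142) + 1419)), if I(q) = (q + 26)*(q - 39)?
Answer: -16040180/8578857 ≈ -1.8697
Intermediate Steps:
I(q) = (-39 + q)*(26 + q) (I(q) = (26 + q)*(-39 + q) = (-39 + q)*(26 + q))
n(J) = (-25 + J)/(2*J) (n(J) = (-25 + J)/((2*J)) = (-25 + J)*(1/(2*J)) = (-25 + J)/(2*J))
n(-75)/(1251/(-4966) - 169/((I(-4) + 1142) + 1419)) = ((½)*(-25 - 75)/(-75))/(1251/(-4966) - 169/(((-1014 + (-4)² - 13*(-4)) + 1142) + 1419)) = ((½)*(-1/75)*(-100))/(1251*(-1/4966) - 169/(((-1014 + 16 + 52) + 1142) + 1419)) = 2/(3*(-1251/4966 - 169/((-946 + 1142) + 1419))) = 2/(3*(-1251/4966 - 169/(196 + 1419))) = 2/(3*(-1251/4966 - 169/1615)) = 2/(3*(-2859619/8020090)) = (⅔)*(-8020090/2859619) = -16040180/8578857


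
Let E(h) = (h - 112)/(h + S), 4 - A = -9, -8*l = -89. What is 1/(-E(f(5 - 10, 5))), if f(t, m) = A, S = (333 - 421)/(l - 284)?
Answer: 29083/216117 ≈ 0.13457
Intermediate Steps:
l = 89/8 (l = -1/8*(-89) = 89/8 ≈ 11.125)
A = 13 (A = 4 - 1*(-9) = 4 + 9 = 13)
S = 704/2183 (S = (333 - 421)/(89/8 - 284) = -88/(-2183/8) = -88*(-8/2183) = 704/2183 ≈ 0.32249)
f(t, m) = 13
E(h) = (-112 + h)/(704/2183 + h) (E(h) = (h - 112)/(h + 704/2183) = (-112 + h)/(704/2183 + h))
1/(-E(f(5 - 10, 5))) = 1/(-2183*(-112 + 13)/(704 + 2183*13)) = 1/(-2183*(-99)/(704 + 28379)) = 1/(-2183*(-99)/29083) = 1/(-1*(-216117/29083)) = 1/(216117/29083) = 29083/216117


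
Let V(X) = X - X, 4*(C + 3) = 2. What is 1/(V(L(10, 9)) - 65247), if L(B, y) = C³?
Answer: -1/65247 ≈ -1.5326e-5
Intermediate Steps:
C = -5/2 (C = -3 + (¼)*2 = -3 + ½ = -5/2 ≈ -2.5000)
L(B, y) = -125/8 (L(B, y) = (-5/2)³ = -125/8)
V(X) = 0
1/(V(L(10, 9)) - 65247) = 1/(0 - 65247) = 1/(-65247) = -1/65247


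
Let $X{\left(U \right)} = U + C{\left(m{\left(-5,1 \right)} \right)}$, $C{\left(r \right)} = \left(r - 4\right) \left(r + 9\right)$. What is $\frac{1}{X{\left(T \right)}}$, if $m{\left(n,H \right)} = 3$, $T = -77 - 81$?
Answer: $- \frac{1}{170} \approx -0.0058824$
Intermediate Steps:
$T = -158$ ($T = -77 - 81 = -158$)
$C{\left(r \right)} = \left(-4 + r\right) \left(9 + r\right)$
$X{\left(U \right)} = -12 + U$ ($X{\left(U \right)} = U + \left(-36 + 3^{2} + 5 \cdot 3\right) = U + \left(-36 + 9 + 15\right) = U - 12 = -12 + U$)
$\frac{1}{X{\left(T \right)}} = \frac{1}{-12 - 158} = \frac{1}{-170} = - \frac{1}{170}$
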